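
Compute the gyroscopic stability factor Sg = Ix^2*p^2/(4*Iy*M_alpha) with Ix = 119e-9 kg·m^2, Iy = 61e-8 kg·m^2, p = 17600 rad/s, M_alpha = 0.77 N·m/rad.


Sg = Ix^2 * p^2 / (4 * Iy * M_alpha) = (119e-9)^2 * 17600^2 / (4 * 61e-8 * 0.77) = 2.335

2.335


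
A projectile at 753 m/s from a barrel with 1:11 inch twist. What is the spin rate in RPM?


twist_m = 11*0.0254 = 0.2794 m
spin = v/twist = 753/0.2794 = 2695.061 rev/s
RPM = spin*60 = 2695.061*60 ≈ 161704 RPM

161704 RPM


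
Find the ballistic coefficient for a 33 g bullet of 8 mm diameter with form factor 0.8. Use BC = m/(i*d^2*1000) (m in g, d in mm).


BC = m/(i*d^2*1000) = 33/(0.8 * 8^2 * 1000) = 0.0006445

0.0006445


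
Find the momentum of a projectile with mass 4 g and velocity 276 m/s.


p = m*v = 0.004*276 = 1.104 kg·m/s

1.104 kg·m/s


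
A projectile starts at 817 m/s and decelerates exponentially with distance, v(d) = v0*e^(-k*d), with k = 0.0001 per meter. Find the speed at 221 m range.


v = v0*exp(-k*d) = 817*exp(-0.0001*221) = 799.1 m/s

799.1 m/s


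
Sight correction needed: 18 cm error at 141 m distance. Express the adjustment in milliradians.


1 mrad subtends 1 cm per 10 m of range, so adj = error_cm / (dist_m / 10) = 18 / (141/10) = 1.277 mrad

1.277 mrad


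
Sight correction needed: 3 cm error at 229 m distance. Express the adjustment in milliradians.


1 mrad subtends 1 cm per 10 m of range, so adj = error_cm / (dist_m / 10) = 3 / (229/10) = 0.131 mrad

0.131 mrad


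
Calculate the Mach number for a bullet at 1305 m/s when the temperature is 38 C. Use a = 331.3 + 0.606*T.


a = 331.3 + 0.606*(38) = 354.328 m/s
M = v/a = 1305/354.328 = 3.683

3.683


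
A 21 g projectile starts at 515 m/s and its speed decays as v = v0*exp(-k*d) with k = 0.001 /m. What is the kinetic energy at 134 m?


v = v0*exp(-k*d) = 515*exp(-0.001*134) = 450.414 m/s
E = 0.5*m*v^2 = 0.5*0.021*450.414^2 = 2130 J

2130 J


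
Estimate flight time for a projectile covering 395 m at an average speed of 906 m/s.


t = d/v = 395/906 = 0.436 s

0.436 s


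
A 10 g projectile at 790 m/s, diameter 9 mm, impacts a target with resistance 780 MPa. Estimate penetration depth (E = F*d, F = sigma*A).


A = pi*(d/2)^2 = pi*(9/2)^2 = 63.6173 mm^2
E = 0.5*m*v^2 = 0.5*0.01*790^2 = 3120.5 J
depth = E/(sigma*A) = 3120.5 J / (780 MPa * 63.6173 mm^2) = 3120.5/(780 * 63.6173) m = 0.0628861 m ≈ 62.89 mm

62.89 mm


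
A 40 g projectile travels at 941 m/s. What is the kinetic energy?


E = 0.5*m*v^2 = 0.5*0.04*941^2 = 17710 J

17710 J


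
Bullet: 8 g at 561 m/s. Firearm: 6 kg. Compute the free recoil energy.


v_r = m_p*v_p/m_gun = 0.008*561/6 = 0.748 m/s, E_r = 0.5*m_gun*v_r^2 = 0.5*6*0.748^2 = 1.679 J

1.679 J


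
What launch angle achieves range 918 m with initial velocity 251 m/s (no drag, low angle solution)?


sin(2*theta) = R*g/v0^2 = 918*9.81/251^2 = 0.142943, theta = arcsin(0.142943)/2 = 4.109°

4.109 degrees


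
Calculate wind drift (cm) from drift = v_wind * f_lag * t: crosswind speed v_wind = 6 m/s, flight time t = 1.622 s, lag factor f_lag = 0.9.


drift = v_wind * lag * t = 6 * 0.9 * 1.622 = 8.7588 m ≈ 875.9 cm

875.9 cm


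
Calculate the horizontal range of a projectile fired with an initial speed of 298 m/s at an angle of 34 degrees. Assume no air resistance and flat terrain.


R = v0^2 * sin(2*theta) / g = 298^2 * sin(2*34°) / 9.81 = 8393 m

8393 m


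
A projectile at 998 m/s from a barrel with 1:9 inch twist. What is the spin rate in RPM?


twist_m = 9*0.0254 = 0.2286 m
spin = v/twist = 998/0.2286 = 4365.704 rev/s
RPM = spin*60 = 4365.704*60 ≈ 261942 RPM

261942 RPM


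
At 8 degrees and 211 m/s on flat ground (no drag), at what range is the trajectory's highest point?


R = v0^2*sin(2*theta)/g = 211^2*sin(2*8°)/9.81 = 1250.93 m
apex_dist = R/2 = 1250.93/2 = 625.5 m

625.5 m


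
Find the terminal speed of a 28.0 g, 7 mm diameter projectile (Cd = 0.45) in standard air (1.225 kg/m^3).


A = pi*(d/2)^2 = pi*(7/2000)^2 = 3.84845e-05 m^2
vt = sqrt(2mg/(Cd*rho*A)) = sqrt(2*0.028*9.81/(0.45 * 1.225 * 3.84845e-05)) = 160.9 m/s

160.9 m/s


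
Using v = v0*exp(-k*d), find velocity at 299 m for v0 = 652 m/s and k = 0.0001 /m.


v = v0*exp(-k*d) = 652*exp(-0.0001*299) = 632.8 m/s

632.8 m/s


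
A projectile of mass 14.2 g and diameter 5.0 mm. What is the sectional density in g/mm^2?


SD = m/d^2 = 14.2/5.0^2 = 0.568 g/mm^2

0.568 g/mm^2


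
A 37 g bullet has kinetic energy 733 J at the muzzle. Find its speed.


v = sqrt(2*E/m) = sqrt(2*733/0.037) = 199.1 m/s

199.1 m/s


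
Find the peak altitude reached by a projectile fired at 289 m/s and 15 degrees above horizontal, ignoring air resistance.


H = (v0*sin(theta))^2 / (2g) = (289*sin(15°))^2 / (2*9.81) = 285.2 m

285.2 m


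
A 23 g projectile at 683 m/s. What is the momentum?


p = m*v = 0.023*683 = 15.71 kg·m/s

15.71 kg·m/s


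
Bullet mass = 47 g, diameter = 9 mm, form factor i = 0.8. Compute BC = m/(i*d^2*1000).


BC = m/(i*d^2*1000) = 47/(0.8 * 9^2 * 1000) = 0.0007253

0.0007253


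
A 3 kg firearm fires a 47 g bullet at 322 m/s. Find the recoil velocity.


v_recoil = m_p * v_p / m_gun = 0.047 * 322 / 3 = 5.045 m/s

5.045 m/s


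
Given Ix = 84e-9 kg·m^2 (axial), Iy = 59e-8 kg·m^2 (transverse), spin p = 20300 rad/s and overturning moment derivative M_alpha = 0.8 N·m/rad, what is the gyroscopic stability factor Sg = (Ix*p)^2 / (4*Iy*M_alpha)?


Sg = Ix^2 * p^2 / (4 * Iy * M_alpha) = (84e-9)^2 * 20300^2 / (4 * 59e-8 * 0.8) = 1.54

1.54


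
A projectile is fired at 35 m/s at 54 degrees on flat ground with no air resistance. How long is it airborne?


T = 2*v0*sin(theta)/g = 2*35*sin(54°)/9.81 = 5.773 s

5.773 s


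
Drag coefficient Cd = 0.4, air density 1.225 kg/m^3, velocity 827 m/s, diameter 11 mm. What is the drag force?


A = pi*(d/2)^2 = pi*(11/2000)^2 = 9.50332e-05 m^2
Fd = 0.5*Cd*rho*A*v^2 = 0.5*0.4*1.225*9.50332e-05*827^2 = 15.92 N

15.92 N


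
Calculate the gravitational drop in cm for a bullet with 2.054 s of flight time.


drop = 0.5*g*t^2 = 0.5*9.81*2.054^2 = 20.6938 m ≈ 2069 cm

2069 cm


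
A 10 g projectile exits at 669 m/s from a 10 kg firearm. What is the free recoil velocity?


v_recoil = m_p * v_p / m_gun = 0.01 * 669 / 10 = 0.669 m/s

0.669 m/s


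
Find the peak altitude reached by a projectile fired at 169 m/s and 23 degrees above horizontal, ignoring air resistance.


H = (v0*sin(theta))^2 / (2g) = (169*sin(23°))^2 / (2*9.81) = 222.2 m

222.2 m


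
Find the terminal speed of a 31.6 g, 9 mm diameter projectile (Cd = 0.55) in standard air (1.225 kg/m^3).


A = pi*(d/2)^2 = pi*(9/2000)^2 = 6.36173e-05 m^2
vt = sqrt(2mg/(Cd*rho*A)) = sqrt(2*0.0316*9.81/(0.55 * 1.225 * 6.36173e-05)) = 120.3 m/s

120.3 m/s


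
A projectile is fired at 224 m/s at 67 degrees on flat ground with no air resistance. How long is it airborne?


T = 2*v0*sin(theta)/g = 2*224*sin(67°)/9.81 = 42.04 s

42.04 s


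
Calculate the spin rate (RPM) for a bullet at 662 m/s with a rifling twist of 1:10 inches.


twist_m = 10*0.0254 = 0.254 m
spin = v/twist = 662/0.254 = 2606.299 rev/s
RPM = spin*60 = 2606.299*60 ≈ 156378 RPM

156378 RPM


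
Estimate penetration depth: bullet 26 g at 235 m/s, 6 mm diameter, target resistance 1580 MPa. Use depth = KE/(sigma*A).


A = pi*(d/2)^2 = pi*(6/2)^2 = 28.2743 mm^2
E = 0.5*m*v^2 = 0.5*0.026*235^2 = 717.925 J
depth = E/(sigma*A) = 717.925 J / (1580 MPa * 28.2743 mm^2) = 717.925/(1580 * 28.2743) m = 0.0160705 m ≈ 16.07 mm

16.07 mm


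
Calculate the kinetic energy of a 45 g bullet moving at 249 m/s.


E = 0.5*m*v^2 = 0.5*0.045*249^2 = 1395 J

1395 J


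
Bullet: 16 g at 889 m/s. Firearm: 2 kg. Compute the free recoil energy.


v_r = m_p*v_p/m_gun = 0.016*889/2 = 7.112 m/s, E_r = 0.5*m_gun*v_r^2 = 0.5*2*7.112^2 = 50.58 J

50.58 J


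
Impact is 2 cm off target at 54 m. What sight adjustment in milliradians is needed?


1 mrad subtends 1 cm per 10 m of range, so adj = error_cm / (dist_m / 10) = 2 / (54/10) = 0.3704 mrad

0.3704 mrad


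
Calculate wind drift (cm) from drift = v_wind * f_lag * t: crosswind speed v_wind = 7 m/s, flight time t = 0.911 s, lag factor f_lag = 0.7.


drift = v_wind * lag * t = 7 * 0.7 * 0.911 = 4.4639 m ≈ 446.4 cm

446.4 cm


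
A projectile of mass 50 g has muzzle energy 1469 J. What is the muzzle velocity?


v = sqrt(2*E/m) = sqrt(2*1469/0.05) = 242.4 m/s

242.4 m/s


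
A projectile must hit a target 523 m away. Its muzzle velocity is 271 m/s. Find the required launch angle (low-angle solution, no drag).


sin(2*theta) = R*g/v0^2 = 523*9.81/271^2 = 0.0698606, theta = arcsin(0.0698606)/2 = 2.003°

2.003 degrees


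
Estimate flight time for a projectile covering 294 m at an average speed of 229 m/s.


t = d/v = 294/229 = 1.284 s

1.284 s


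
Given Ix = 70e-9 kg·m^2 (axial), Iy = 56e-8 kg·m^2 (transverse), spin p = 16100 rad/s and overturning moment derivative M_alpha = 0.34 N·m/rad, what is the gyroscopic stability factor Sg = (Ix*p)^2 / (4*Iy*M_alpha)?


Sg = Ix^2 * p^2 / (4 * Iy * M_alpha) = (70e-9)^2 * 16100^2 / (4 * 56e-8 * 0.34) = 1.668

1.668


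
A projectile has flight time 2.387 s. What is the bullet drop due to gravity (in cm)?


drop = 0.5*g*t^2 = 0.5*9.81*2.387^2 = 27.9476 m ≈ 2795 cm

2795 cm


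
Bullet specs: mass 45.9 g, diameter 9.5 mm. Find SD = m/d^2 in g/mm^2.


SD = m/d^2 = 45.9/9.5^2 = 0.5086 g/mm^2

0.5086 g/mm^2


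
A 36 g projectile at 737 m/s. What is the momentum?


p = m*v = 0.036*737 = 26.53 kg·m/s

26.53 kg·m/s


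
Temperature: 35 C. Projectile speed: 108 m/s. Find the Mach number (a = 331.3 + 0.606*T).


a = 331.3 + 0.606*(35) = 352.51 m/s
M = v/a = 108/352.51 = 0.3064

0.3064


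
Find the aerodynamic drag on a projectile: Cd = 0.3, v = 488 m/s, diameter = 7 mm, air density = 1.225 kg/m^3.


A = pi*(d/2)^2 = pi*(7/2000)^2 = 3.84845e-05 m^2
Fd = 0.5*Cd*rho*A*v^2 = 0.5*0.3*1.225*3.84845e-05*488^2 = 1.684 N

1.684 N


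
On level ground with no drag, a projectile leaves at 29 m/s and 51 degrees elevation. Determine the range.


R = v0^2 * sin(2*theta) / g = 29^2 * sin(2*51°) / 9.81 = 83.86 m

83.86 m


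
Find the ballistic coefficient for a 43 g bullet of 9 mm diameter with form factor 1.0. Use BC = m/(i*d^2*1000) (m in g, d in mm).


BC = m/(i*d^2*1000) = 43/(1.0 * 9^2 * 1000) = 0.0005309

0.0005309


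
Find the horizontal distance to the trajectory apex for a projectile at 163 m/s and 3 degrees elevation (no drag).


R = v0^2*sin(2*theta)/g = 163^2*sin(2*3°)/9.81 = 283.101 m
apex_dist = R/2 = 283.101/2 = 141.6 m

141.6 m


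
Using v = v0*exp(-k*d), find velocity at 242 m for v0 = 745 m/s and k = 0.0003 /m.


v = v0*exp(-k*d) = 745*exp(-0.0003*242) = 692.8 m/s

692.8 m/s


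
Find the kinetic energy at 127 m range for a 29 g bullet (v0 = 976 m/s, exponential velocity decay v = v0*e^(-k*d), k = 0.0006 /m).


v = v0*exp(-k*d) = 976*exp(-0.0006*127) = 904.392 m/s
E = 0.5*m*v^2 = 0.5*0.029*904.392^2 = 11860 J

11860 J


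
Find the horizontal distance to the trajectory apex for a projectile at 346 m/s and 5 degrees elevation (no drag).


R = v0^2*sin(2*theta)/g = 346^2*sin(2*5°)/9.81 = 2119.11 m
apex_dist = R/2 = 2119.11/2 = 1060 m

1060 m


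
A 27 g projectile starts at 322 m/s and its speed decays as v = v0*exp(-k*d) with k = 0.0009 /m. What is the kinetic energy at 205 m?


v = v0*exp(-k*d) = 322*exp(-0.0009*205) = 267.749 m/s
E = 0.5*m*v^2 = 0.5*0.027*267.749^2 = 967.8 J

967.8 J


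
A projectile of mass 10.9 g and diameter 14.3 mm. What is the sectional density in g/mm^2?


SD = m/d^2 = 10.9/14.3^2 = 0.0533 g/mm^2

0.0533 g/mm^2


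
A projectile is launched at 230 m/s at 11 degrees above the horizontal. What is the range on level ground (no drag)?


R = v0^2 * sin(2*theta) / g = 230^2 * sin(2*11°) / 9.81 = 2020 m

2020 m


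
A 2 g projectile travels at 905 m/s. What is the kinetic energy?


E = 0.5*m*v^2 = 0.5*0.002*905^2 = 819 J

819 J


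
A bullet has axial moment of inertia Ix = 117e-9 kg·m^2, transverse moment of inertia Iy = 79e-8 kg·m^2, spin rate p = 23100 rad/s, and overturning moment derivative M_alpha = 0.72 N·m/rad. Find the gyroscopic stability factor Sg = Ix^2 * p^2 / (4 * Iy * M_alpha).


Sg = Ix^2 * p^2 / (4 * Iy * M_alpha) = (117e-9)^2 * 23100^2 / (4 * 79e-8 * 0.72) = 3.211

3.211


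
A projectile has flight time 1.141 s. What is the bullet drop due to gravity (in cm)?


drop = 0.5*g*t^2 = 0.5*9.81*1.141^2 = 6.38573 m ≈ 638.6 cm

638.6 cm


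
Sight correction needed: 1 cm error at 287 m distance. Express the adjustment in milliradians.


1 mrad subtends 1 cm per 10 m of range, so adj = error_cm / (dist_m / 10) = 1 / (287/10) = 0.03484 mrad

0.03484 mrad


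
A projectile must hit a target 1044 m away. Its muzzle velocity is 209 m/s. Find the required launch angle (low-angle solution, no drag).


sin(2*theta) = R*g/v0^2 = 1044*9.81/209^2 = 0.234464, theta = arcsin(0.234464)/2 = 6.78°

6.78 degrees


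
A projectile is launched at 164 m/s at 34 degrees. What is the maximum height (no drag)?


H = (v0*sin(theta))^2 / (2g) = (164*sin(34°))^2 / (2*9.81) = 428.7 m

428.7 m


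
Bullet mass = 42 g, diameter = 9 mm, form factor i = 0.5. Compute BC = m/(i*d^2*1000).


BC = m/(i*d^2*1000) = 42/(0.5 * 9^2 * 1000) = 0.001037

0.001037


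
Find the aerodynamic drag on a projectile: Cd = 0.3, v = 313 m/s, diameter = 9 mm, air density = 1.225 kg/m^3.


A = pi*(d/2)^2 = pi*(9/2000)^2 = 6.36173e-05 m^2
Fd = 0.5*Cd*rho*A*v^2 = 0.5*0.3*1.225*6.36173e-05*313^2 = 1.145 N

1.145 N


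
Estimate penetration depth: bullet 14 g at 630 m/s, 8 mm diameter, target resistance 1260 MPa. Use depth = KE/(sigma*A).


A = pi*(d/2)^2 = pi*(8/2)^2 = 50.2655 mm^2
E = 0.5*m*v^2 = 0.5*0.014*630^2 = 2778.3 J
depth = E/(sigma*A) = 2778.3 J / (1260 MPa * 50.2655 mm^2) = 2778.3/(1260 * 50.2655) m = 0.0438671 m ≈ 43.87 mm

43.87 mm


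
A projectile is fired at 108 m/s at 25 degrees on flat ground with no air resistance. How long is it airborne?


T = 2*v0*sin(theta)/g = 2*108*sin(25°)/9.81 = 9.305 s

9.305 s


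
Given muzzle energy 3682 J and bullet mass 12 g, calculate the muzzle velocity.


v = sqrt(2*E/m) = sqrt(2*3682/0.012) = 783.4 m/s

783.4 m/s


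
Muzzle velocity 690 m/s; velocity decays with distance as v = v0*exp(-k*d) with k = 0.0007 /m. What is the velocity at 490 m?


v = v0*exp(-k*d) = 690*exp(-0.0007*490) = 489.7 m/s

489.7 m/s


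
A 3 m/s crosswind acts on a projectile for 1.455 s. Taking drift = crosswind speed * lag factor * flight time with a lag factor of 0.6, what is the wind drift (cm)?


drift = v_wind * lag * t = 3 * 0.6 * 1.455 = 2.619 m ≈ 261.9 cm

261.9 cm


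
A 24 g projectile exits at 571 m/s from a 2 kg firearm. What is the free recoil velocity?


v_recoil = m_p * v_p / m_gun = 0.024 * 571 / 2 = 6.852 m/s

6.852 m/s


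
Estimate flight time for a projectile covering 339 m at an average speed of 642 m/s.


t = d/v = 339/642 = 0.528 s

0.528 s


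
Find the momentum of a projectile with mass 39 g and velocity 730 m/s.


p = m*v = 0.039*730 = 28.47 kg·m/s

28.47 kg·m/s


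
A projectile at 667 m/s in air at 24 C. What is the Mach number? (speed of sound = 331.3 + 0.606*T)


a = 331.3 + 0.606*(24) = 345.844 m/s
M = v/a = 667/345.844 = 1.929

1.929


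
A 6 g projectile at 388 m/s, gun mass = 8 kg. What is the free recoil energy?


v_r = m_p*v_p/m_gun = 0.006*388/8 = 0.291 m/s, E_r = 0.5*m_gun*v_r^2 = 0.5*8*0.291^2 = 0.3387 J

0.3387 J


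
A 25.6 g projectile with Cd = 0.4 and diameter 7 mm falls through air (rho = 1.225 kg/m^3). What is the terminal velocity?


A = pi*(d/2)^2 = pi*(7/2000)^2 = 3.84845e-05 m^2
vt = sqrt(2mg/(Cd*rho*A)) = sqrt(2*0.0256*9.81/(0.4 * 1.225 * 3.84845e-05)) = 163.2 m/s

163.2 m/s


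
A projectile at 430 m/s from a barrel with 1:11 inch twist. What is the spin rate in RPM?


twist_m = 11*0.0254 = 0.2794 m
spin = v/twist = 430/0.2794 = 1539.012 rev/s
RPM = spin*60 = 1539.012*60 ≈ 92341 RPM

92341 RPM


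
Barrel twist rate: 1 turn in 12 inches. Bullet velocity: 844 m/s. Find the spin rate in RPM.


twist_m = 12*0.0254 = 0.3048 m
spin = v/twist = 844/0.3048 = 2769.029 rev/s
RPM = spin*60 = 2769.029*60 ≈ 166142 RPM

166142 RPM


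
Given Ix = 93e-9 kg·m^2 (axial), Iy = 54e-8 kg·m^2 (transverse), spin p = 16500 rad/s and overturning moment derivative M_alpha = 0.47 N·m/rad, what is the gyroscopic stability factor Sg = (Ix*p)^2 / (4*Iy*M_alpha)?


Sg = Ix^2 * p^2 / (4 * Iy * M_alpha) = (93e-9)^2 * 16500^2 / (4 * 54e-8 * 0.47) = 2.319

2.319


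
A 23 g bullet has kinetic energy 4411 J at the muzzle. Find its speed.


v = sqrt(2*E/m) = sqrt(2*4411/0.023) = 619.3 m/s

619.3 m/s


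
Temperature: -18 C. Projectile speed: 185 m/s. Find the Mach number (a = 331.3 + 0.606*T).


a = 331.3 + 0.606*(-18) = 320.392 m/s
M = v/a = 185/320.392 = 0.5774

0.5774


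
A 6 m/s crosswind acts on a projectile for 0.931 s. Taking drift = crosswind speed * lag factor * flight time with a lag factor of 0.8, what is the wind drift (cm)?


drift = v_wind * lag * t = 6 * 0.8 * 0.931 = 4.4688 m ≈ 446.9 cm

446.9 cm


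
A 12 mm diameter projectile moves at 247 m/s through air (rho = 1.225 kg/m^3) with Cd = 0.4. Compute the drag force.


A = pi*(d/2)^2 = pi*(12/2000)^2 = 1.13097e-04 m^2
Fd = 0.5*Cd*rho*A*v^2 = 0.5*0.4*1.225*1.13097e-04*247^2 = 1.69 N

1.69 N


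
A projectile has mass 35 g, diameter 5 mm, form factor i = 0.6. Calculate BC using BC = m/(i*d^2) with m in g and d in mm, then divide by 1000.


BC = m/(i*d^2*1000) = 35/(0.6 * 5^2 * 1000) = 0.002333

0.002333


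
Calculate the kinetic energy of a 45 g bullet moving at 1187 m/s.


E = 0.5*m*v^2 = 0.5*0.045*1187^2 = 31702 J

31702 J


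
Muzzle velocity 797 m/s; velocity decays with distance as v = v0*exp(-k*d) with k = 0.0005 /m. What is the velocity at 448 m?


v = v0*exp(-k*d) = 797*exp(-0.0005*448) = 637.1 m/s

637.1 m/s


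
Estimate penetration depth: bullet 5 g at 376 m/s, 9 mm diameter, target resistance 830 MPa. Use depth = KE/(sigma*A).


A = pi*(d/2)^2 = pi*(9/2)^2 = 63.6173 mm^2
E = 0.5*m*v^2 = 0.5*0.005*376^2 = 353.44 J
depth = E/(sigma*A) = 353.44 J / (830 MPa * 63.6173 mm^2) = 353.44/(830 * 63.6173) m = 0.00669365 m ≈ 6.694 mm

6.694 mm


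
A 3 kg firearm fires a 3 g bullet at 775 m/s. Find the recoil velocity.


v_recoil = m_p * v_p / m_gun = 0.003 * 775 / 3 = 0.775 m/s

0.775 m/s


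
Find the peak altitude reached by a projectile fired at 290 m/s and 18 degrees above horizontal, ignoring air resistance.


H = (v0*sin(theta))^2 / (2g) = (290*sin(18°))^2 / (2*9.81) = 409.3 m

409.3 m


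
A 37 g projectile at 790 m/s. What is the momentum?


p = m*v = 0.037*790 = 29.23 kg·m/s

29.23 kg·m/s


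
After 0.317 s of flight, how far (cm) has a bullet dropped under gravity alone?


drop = 0.5*g*t^2 = 0.5*9.81*0.317^2 = 0.492899 m ≈ 49.29 cm

49.29 cm


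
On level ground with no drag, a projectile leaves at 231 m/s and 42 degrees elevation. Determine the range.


R = v0^2 * sin(2*theta) / g = 231^2 * sin(2*42°) / 9.81 = 5410 m

5410 m


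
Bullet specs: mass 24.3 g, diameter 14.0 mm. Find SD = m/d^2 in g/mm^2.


SD = m/d^2 = 24.3/14.0^2 = 0.124 g/mm^2

0.124 g/mm^2


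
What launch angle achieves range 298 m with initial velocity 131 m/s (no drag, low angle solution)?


sin(2*theta) = R*g/v0^2 = 298*9.81/131^2 = 0.17035, theta = arcsin(0.17035)/2 = 4.904°

4.904 degrees


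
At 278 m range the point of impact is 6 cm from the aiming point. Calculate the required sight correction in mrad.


1 mrad subtends 1 cm per 10 m of range, so adj = error_cm / (dist_m / 10) = 6 / (278/10) = 0.2158 mrad

0.2158 mrad


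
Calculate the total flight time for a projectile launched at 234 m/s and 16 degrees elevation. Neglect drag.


T = 2*v0*sin(theta)/g = 2*234*sin(16°)/9.81 = 13.15 s

13.15 s


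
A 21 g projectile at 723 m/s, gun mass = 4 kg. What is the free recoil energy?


v_r = m_p*v_p/m_gun = 0.021*723/4 = 3.79575 m/s, E_r = 0.5*m_gun*v_r^2 = 0.5*4*3.79575^2 = 28.82 J

28.82 J


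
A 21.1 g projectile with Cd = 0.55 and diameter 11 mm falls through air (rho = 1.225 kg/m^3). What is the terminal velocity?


A = pi*(d/2)^2 = pi*(11/2000)^2 = 9.50332e-05 m^2
vt = sqrt(2mg/(Cd*rho*A)) = sqrt(2*0.0211*9.81/(0.55 * 1.225 * 9.50332e-05)) = 80.41 m/s

80.41 m/s


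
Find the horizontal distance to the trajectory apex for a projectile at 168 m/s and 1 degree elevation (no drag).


R = v0^2*sin(2*theta)/g = 168^2*sin(2*1°)/9.81 = 100.408 m
apex_dist = R/2 = 100.408/2 = 50.2 m

50.2 m


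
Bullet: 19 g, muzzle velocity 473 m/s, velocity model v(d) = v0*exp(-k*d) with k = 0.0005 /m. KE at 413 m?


v = v0*exp(-k*d) = 473*exp(-0.0005*413) = 384.751 m/s
E = 0.5*m*v^2 = 0.5*0.019*384.751^2 = 1406 J

1406 J


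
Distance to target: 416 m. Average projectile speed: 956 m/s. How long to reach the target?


t = d/v = 416/956 = 0.4351 s

0.4351 s


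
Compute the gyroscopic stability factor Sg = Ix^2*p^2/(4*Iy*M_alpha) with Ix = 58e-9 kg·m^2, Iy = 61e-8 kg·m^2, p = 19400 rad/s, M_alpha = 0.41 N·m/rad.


Sg = Ix^2 * p^2 / (4 * Iy * M_alpha) = (58e-9)^2 * 19400^2 / (4 * 61e-8 * 0.41) = 1.266

1.266


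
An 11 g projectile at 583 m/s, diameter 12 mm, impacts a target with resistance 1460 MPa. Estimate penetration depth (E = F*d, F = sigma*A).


A = pi*(d/2)^2 = pi*(12/2)^2 = 113.097 mm^2
E = 0.5*m*v^2 = 0.5*0.011*583^2 = 1869.39 J
depth = E/(sigma*A) = 1869.39 J / (1460 MPa * 113.097 mm^2) = 1869.39/(1460 * 113.097) m = 0.0113213 m ≈ 11.32 mm

11.32 mm


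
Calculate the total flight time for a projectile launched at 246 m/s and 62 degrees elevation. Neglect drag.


T = 2*v0*sin(theta)/g = 2*246*sin(62°)/9.81 = 44.28 s

44.28 s


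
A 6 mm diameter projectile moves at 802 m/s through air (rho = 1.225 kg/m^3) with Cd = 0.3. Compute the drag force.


A = pi*(d/2)^2 = pi*(6/2000)^2 = 2.82743e-05 m^2
Fd = 0.5*Cd*rho*A*v^2 = 0.5*0.3*1.225*2.82743e-05*802^2 = 3.342 N

3.342 N


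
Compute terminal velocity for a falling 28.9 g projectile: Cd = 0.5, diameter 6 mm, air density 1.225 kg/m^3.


A = pi*(d/2)^2 = pi*(6/2000)^2 = 2.82743e-05 m^2
vt = sqrt(2mg/(Cd*rho*A)) = sqrt(2*0.0289*9.81/(0.5 * 1.225 * 2.82743e-05)) = 180.9 m/s

180.9 m/s


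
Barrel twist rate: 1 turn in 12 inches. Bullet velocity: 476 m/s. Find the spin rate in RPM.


twist_m = 12*0.0254 = 0.3048 m
spin = v/twist = 476/0.3048 = 1561.68 rev/s
RPM = spin*60 = 1561.68*60 ≈ 93701 RPM

93701 RPM


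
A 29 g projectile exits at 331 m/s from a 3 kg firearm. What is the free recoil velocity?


v_recoil = m_p * v_p / m_gun = 0.029 * 331 / 3 = 3.2 m/s

3.2 m/s


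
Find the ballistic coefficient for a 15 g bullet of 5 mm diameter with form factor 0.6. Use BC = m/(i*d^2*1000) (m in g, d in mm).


BC = m/(i*d^2*1000) = 15/(0.6 * 5^2 * 1000) = 0.001

0.001


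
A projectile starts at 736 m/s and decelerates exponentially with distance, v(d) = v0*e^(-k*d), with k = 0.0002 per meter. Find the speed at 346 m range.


v = v0*exp(-k*d) = 736*exp(-0.0002*346) = 686.8 m/s

686.8 m/s


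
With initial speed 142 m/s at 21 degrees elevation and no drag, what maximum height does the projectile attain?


H = (v0*sin(theta))^2 / (2g) = (142*sin(21°))^2 / (2*9.81) = 132 m

132 m


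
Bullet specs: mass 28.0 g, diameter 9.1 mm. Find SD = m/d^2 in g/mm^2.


SD = m/d^2 = 28.0/9.1^2 = 0.3381 g/mm^2

0.3381 g/mm^2


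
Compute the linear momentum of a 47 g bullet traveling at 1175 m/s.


p = m*v = 0.047*1175 = 55.23 kg·m/s

55.23 kg·m/s


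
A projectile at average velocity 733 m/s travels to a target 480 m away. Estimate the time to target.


t = d/v = 480/733 = 0.6548 s

0.6548 s


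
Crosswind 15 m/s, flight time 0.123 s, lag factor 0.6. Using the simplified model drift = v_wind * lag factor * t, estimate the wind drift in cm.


drift = v_wind * lag * t = 15 * 0.6 * 0.123 = 1.107 m ≈ 110.7 cm

110.7 cm


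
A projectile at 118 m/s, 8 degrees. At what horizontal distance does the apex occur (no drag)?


R = v0^2*sin(2*theta)/g = 118^2*sin(2*8°)/9.81 = 391.231 m
apex_dist = R/2 = 391.231/2 = 195.6 m

195.6 m


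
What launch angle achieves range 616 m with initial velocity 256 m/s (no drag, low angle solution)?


sin(2*theta) = R*g/v0^2 = 616*9.81/256^2 = 0.0922083, theta = arcsin(0.0922083)/2 = 2.645°

2.645 degrees


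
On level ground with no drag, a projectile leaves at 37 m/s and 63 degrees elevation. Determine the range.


R = v0^2 * sin(2*theta) / g = 37^2 * sin(2*63°) / 9.81 = 112.9 m

112.9 m


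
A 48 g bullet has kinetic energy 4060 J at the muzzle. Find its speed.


v = sqrt(2*E/m) = sqrt(2*4060/0.048) = 411.3 m/s

411.3 m/s


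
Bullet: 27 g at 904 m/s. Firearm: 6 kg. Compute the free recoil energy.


v_r = m_p*v_p/m_gun = 0.027*904/6 = 4.068 m/s, E_r = 0.5*m_gun*v_r^2 = 0.5*6*4.068^2 = 49.65 J

49.65 J


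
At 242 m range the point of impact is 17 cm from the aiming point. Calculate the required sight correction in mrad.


1 mrad subtends 1 cm per 10 m of range, so adj = error_cm / (dist_m / 10) = 17 / (242/10) = 0.7025 mrad

0.7025 mrad


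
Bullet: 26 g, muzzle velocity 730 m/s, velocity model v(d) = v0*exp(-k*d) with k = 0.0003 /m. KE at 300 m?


v = v0*exp(-k*d) = 730*exp(-0.0003*300) = 667.17 m/s
E = 0.5*m*v^2 = 0.5*0.026*667.17^2 = 5787 J

5787 J


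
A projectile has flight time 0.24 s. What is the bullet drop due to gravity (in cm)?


drop = 0.5*g*t^2 = 0.5*9.81*0.24^2 = 0.282528 m ≈ 28.25 cm

28.25 cm


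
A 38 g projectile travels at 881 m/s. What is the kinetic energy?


E = 0.5*m*v^2 = 0.5*0.038*881^2 = 14747 J

14747 J


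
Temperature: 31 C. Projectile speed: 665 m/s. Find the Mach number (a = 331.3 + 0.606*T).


a = 331.3 + 0.606*(31) = 350.086 m/s
M = v/a = 665/350.086 = 1.9

1.9


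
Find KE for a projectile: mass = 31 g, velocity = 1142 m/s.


E = 0.5*m*v^2 = 0.5*0.031*1142^2 = 20215 J

20215 J


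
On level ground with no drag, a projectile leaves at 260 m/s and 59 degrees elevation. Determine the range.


R = v0^2 * sin(2*theta) / g = 260^2 * sin(2*59°) / 9.81 = 6084 m

6084 m


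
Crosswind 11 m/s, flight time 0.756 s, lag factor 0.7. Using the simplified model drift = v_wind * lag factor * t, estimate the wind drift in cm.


drift = v_wind * lag * t = 11 * 0.7 * 0.756 = 5.8212 m ≈ 582.1 cm

582.1 cm


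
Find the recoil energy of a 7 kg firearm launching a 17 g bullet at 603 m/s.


v_r = m_p*v_p/m_gun = 0.017*603/7 = 1.46443 m/s, E_r = 0.5*m_gun*v_r^2 = 0.5*7*1.46443^2 = 7.506 J

7.506 J


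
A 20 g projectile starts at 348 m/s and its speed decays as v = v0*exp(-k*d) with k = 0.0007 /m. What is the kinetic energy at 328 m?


v = v0*exp(-k*d) = 348*exp(-0.0007*328) = 276.608 m/s
E = 0.5*m*v^2 = 0.5*0.02*276.608^2 = 765.1 J

765.1 J


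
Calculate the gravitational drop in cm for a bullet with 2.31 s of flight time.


drop = 0.5*g*t^2 = 0.5*9.81*2.31^2 = 26.1736 m ≈ 2617 cm

2617 cm


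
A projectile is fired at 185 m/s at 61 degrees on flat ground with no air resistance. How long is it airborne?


T = 2*v0*sin(theta)/g = 2*185*sin(61°)/9.81 = 32.99 s

32.99 s


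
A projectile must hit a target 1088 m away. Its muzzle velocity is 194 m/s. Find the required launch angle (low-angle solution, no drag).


sin(2*theta) = R*g/v0^2 = 1088*9.81/194^2 = 0.283592, theta = arcsin(0.283592)/2 = 8.237°

8.237 degrees


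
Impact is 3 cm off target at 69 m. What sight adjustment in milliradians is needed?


1 mrad subtends 1 cm per 10 m of range, so adj = error_cm / (dist_m / 10) = 3 / (69/10) = 0.4348 mrad

0.4348 mrad


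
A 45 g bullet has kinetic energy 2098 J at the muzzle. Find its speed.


v = sqrt(2*E/m) = sqrt(2*2098/0.045) = 305.4 m/s

305.4 m/s


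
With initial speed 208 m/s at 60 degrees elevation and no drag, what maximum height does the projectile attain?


H = (v0*sin(theta))^2 / (2g) = (208*sin(60°))^2 / (2*9.81) = 1654 m

1654 m


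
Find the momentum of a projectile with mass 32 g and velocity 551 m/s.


p = m*v = 0.032*551 = 17.63 kg·m/s

17.63 kg·m/s


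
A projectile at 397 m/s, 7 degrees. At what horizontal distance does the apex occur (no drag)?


R = v0^2*sin(2*theta)/g = 397^2*sin(2*7°)/9.81 = 3886.76 m
apex_dist = R/2 = 3886.76/2 = 1943 m

1943 m


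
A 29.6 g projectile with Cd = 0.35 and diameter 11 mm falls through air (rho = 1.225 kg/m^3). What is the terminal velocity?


A = pi*(d/2)^2 = pi*(11/2000)^2 = 9.50332e-05 m^2
vt = sqrt(2mg/(Cd*rho*A)) = sqrt(2*0.0296*9.81/(0.35 * 1.225 * 9.50332e-05)) = 119.4 m/s

119.4 m/s


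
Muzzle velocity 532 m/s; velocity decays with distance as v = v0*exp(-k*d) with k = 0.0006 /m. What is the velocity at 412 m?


v = v0*exp(-k*d) = 532*exp(-0.0006*412) = 415.5 m/s

415.5 m/s


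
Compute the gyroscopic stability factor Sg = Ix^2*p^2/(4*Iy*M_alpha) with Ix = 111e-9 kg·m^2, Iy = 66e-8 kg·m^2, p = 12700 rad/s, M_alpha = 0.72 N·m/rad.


Sg = Ix^2 * p^2 / (4 * Iy * M_alpha) = (111e-9)^2 * 12700^2 / (4 * 66e-8 * 0.72) = 1.045

1.045


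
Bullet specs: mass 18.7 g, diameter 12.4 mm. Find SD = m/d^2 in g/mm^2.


SD = m/d^2 = 18.7/12.4^2 = 0.1216 g/mm^2

0.1216 g/mm^2


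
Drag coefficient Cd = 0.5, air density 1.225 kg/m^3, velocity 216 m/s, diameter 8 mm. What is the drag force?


A = pi*(d/2)^2 = pi*(8/2000)^2 = 5.02655e-05 m^2
Fd = 0.5*Cd*rho*A*v^2 = 0.5*0.5*1.225*5.02655e-05*216^2 = 0.7182 N

0.7182 N


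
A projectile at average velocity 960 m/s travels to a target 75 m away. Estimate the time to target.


t = d/v = 75/960 = 0.07812 s

0.07812 s


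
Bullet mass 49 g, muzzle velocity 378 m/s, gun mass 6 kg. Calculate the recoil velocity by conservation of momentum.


v_recoil = m_p * v_p / m_gun = 0.049 * 378 / 6 = 3.087 m/s

3.087 m/s


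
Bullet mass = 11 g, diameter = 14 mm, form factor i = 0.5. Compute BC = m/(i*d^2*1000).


BC = m/(i*d^2*1000) = 11/(0.5 * 14^2 * 1000) = 0.0001122

0.0001122


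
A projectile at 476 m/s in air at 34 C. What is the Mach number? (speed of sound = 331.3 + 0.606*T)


a = 331.3 + 0.606*(34) = 351.904 m/s
M = v/a = 476/351.904 = 1.353

1.353


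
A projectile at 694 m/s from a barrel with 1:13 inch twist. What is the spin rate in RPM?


twist_m = 13*0.0254 = 0.3302 m
spin = v/twist = 694/0.3302 = 2101.757 rev/s
RPM = spin*60 = 2101.757*60 ≈ 126105 RPM

126105 RPM


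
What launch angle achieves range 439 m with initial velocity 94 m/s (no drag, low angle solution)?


sin(2*theta) = R*g/v0^2 = 439*9.81/94^2 = 0.487391, theta = arcsin(0.487391)/2 = 14.58°

14.58 degrees


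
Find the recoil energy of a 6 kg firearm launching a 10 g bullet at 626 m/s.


v_r = m_p*v_p/m_gun = 0.01*626/6 = 1.04333 m/s, E_r = 0.5*m_gun*v_r^2 = 0.5*6*1.04333^2 = 3.266 J

3.266 J


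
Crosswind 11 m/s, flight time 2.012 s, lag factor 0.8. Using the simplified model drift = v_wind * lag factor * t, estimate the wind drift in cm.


drift = v_wind * lag * t = 11 * 0.8 * 2.012 = 17.7056 m ≈ 1771 cm

1771 cm


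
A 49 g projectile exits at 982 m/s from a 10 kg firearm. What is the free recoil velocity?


v_recoil = m_p * v_p / m_gun = 0.049 * 982 / 10 = 4.812 m/s

4.812 m/s


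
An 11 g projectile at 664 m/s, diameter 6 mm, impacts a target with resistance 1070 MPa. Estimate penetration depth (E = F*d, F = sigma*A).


A = pi*(d/2)^2 = pi*(6/2)^2 = 28.2743 mm^2
E = 0.5*m*v^2 = 0.5*0.011*664^2 = 2424.93 J
depth = E/(sigma*A) = 2424.93 J / (1070 MPa * 28.2743 mm^2) = 2424.93/(1070 * 28.2743) m = 0.0801535 m ≈ 80.15 mm

80.15 mm


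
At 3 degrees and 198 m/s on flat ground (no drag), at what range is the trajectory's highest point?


R = v0^2*sin(2*theta)/g = 198^2*sin(2*3°)/9.81 = 417.73 m
apex_dist = R/2 = 417.73/2 = 208.9 m

208.9 m


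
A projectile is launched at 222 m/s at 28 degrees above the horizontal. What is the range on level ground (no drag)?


R = v0^2 * sin(2*theta) / g = 222^2 * sin(2*28°) / 9.81 = 4165 m

4165 m


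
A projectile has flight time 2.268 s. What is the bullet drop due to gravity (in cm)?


drop = 0.5*g*t^2 = 0.5*9.81*2.268^2 = 25.2305 m ≈ 2523 cm

2523 cm


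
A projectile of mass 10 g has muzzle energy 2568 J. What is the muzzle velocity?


v = sqrt(2*E/m) = sqrt(2*2568/0.01) = 716.7 m/s

716.7 m/s


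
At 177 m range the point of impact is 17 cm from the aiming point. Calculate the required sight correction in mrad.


1 mrad subtends 1 cm per 10 m of range, so adj = error_cm / (dist_m / 10) = 17 / (177/10) = 0.9605 mrad

0.9605 mrad


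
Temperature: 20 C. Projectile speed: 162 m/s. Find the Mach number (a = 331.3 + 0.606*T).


a = 331.3 + 0.606*(20) = 343.42 m/s
M = v/a = 162/343.42 = 0.4717

0.4717


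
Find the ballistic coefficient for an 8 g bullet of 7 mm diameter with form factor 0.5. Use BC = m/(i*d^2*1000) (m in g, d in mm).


BC = m/(i*d^2*1000) = 8/(0.5 * 7^2 * 1000) = 0.0003265

0.0003265


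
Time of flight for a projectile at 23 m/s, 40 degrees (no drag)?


T = 2*v0*sin(theta)/g = 2*23*sin(40°)/9.81 = 3.014 s

3.014 s


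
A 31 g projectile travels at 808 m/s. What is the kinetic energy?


E = 0.5*m*v^2 = 0.5*0.031*808^2 = 10119 J

10119 J


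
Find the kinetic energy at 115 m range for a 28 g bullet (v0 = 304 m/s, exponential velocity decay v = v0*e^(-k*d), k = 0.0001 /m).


v = v0*exp(-k*d) = 304*exp(-0.0001*115) = 300.524 m/s
E = 0.5*m*v^2 = 0.5*0.028*300.524^2 = 1264 J

1264 J


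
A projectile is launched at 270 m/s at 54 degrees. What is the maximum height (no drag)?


H = (v0*sin(theta))^2 / (2g) = (270*sin(54°))^2 / (2*9.81) = 2432 m

2432 m


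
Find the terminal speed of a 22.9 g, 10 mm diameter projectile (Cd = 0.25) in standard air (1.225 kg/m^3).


A = pi*(d/2)^2 = pi*(10/2000)^2 = 7.85398e-05 m^2
vt = sqrt(2mg/(Cd*rho*A)) = sqrt(2*0.0229*9.81/(0.25 * 1.225 * 7.85398e-05)) = 136.7 m/s

136.7 m/s


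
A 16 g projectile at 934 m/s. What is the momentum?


p = m*v = 0.016*934 = 14.94 kg·m/s

14.94 kg·m/s


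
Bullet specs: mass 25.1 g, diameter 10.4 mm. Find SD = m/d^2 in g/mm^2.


SD = m/d^2 = 25.1/10.4^2 = 0.2321 g/mm^2

0.2321 g/mm^2


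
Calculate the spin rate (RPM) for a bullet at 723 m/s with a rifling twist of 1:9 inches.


twist_m = 9*0.0254 = 0.2286 m
spin = v/twist = 723/0.2286 = 3162.73 rev/s
RPM = spin*60 = 3162.73*60 ≈ 189764 RPM

189764 RPM


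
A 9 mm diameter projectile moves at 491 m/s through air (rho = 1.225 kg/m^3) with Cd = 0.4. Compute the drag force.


A = pi*(d/2)^2 = pi*(9/2000)^2 = 6.36173e-05 m^2
Fd = 0.5*Cd*rho*A*v^2 = 0.5*0.4*1.225*6.36173e-05*491^2 = 3.758 N

3.758 N


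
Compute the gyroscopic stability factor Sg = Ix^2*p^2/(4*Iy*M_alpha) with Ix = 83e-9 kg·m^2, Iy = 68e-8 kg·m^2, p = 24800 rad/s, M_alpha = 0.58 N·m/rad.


Sg = Ix^2 * p^2 / (4 * Iy * M_alpha) = (83e-9)^2 * 24800^2 / (4 * 68e-8 * 0.58) = 2.686

2.686


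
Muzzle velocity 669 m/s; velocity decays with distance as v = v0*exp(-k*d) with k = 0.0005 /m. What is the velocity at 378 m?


v = v0*exp(-k*d) = 669*exp(-0.0005*378) = 553.8 m/s

553.8 m/s


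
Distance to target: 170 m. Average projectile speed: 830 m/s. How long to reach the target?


t = d/v = 170/830 = 0.2048 s

0.2048 s


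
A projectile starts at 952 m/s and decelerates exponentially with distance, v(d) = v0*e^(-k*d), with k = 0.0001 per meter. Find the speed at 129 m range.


v = v0*exp(-k*d) = 952*exp(-0.0001*129) = 939.8 m/s

939.8 m/s


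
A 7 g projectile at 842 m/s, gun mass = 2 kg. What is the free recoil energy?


v_r = m_p*v_p/m_gun = 0.007*842/2 = 2.947 m/s, E_r = 0.5*m_gun*v_r^2 = 0.5*2*2.947^2 = 8.685 J

8.685 J


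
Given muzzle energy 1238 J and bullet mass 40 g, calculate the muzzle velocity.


v = sqrt(2*E/m) = sqrt(2*1238/0.04) = 248.8 m/s

248.8 m/s


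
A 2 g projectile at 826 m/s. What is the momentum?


p = m*v = 0.002*826 = 1.652 kg·m/s

1.652 kg·m/s


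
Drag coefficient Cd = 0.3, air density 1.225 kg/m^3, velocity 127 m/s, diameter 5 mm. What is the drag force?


A = pi*(d/2)^2 = pi*(5/2000)^2 = 1.96350e-05 m^2
Fd = 0.5*Cd*rho*A*v^2 = 0.5*0.3*1.225*1.96350e-05*127^2 = 0.05819 N

0.05819 N


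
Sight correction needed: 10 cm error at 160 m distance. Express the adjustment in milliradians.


1 mrad subtends 1 cm per 10 m of range, so adj = error_cm / (dist_m / 10) = 10 / (160/10) = 0.625 mrad

0.625 mrad


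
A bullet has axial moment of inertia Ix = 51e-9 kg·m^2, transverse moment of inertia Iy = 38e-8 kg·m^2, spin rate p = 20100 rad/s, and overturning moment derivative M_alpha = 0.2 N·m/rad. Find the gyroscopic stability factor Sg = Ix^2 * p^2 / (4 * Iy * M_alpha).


Sg = Ix^2 * p^2 / (4 * Iy * M_alpha) = (51e-9)^2 * 20100^2 / (4 * 38e-8 * 0.2) = 3.457

3.457


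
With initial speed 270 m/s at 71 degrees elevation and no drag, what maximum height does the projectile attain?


H = (v0*sin(theta))^2 / (2g) = (270*sin(71°))^2 / (2*9.81) = 3322 m

3322 m


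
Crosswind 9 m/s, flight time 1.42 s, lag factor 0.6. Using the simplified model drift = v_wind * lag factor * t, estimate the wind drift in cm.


drift = v_wind * lag * t = 9 * 0.6 * 1.42 = 7.668 m ≈ 766.8 cm

766.8 cm


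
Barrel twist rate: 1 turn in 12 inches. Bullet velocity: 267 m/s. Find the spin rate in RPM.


twist_m = 12*0.0254 = 0.3048 m
spin = v/twist = 267/0.3048 = 875.9843 rev/s
RPM = spin*60 = 875.9843*60 ≈ 52559 RPM

52559 RPM


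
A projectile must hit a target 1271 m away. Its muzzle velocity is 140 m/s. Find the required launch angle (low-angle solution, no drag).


sin(2*theta) = R*g/v0^2 = 1271*9.81/140^2 = 0.636148, theta = arcsin(0.636148)/2 = 19.75°

19.75 degrees


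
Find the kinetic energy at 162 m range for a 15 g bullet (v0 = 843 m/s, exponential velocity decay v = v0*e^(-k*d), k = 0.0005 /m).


v = v0*exp(-k*d) = 843*exp(-0.0005*162) = 777.409 m/s
E = 0.5*m*v^2 = 0.5*0.015*777.409^2 = 4533 J

4533 J


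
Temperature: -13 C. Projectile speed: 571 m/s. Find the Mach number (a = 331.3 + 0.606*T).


a = 331.3 + 0.606*(-13) = 323.422 m/s
M = v/a = 571/323.422 = 1.765

1.765


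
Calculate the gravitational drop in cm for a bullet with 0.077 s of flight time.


drop = 0.5*g*t^2 = 0.5*9.81*0.077^2 = 0.0290817 m ≈ 2.908 cm

2.908 cm


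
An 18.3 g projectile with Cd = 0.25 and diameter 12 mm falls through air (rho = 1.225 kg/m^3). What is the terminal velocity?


A = pi*(d/2)^2 = pi*(12/2000)^2 = 1.13097e-04 m^2
vt = sqrt(2mg/(Cd*rho*A)) = sqrt(2*0.0183*9.81/(0.25 * 1.225 * 1.13097e-04)) = 101.8 m/s

101.8 m/s


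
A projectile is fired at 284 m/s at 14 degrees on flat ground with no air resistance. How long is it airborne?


T = 2*v0*sin(theta)/g = 2*284*sin(14°)/9.81 = 14.01 s

14.01 s


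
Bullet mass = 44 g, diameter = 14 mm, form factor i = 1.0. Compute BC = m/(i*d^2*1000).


BC = m/(i*d^2*1000) = 44/(1.0 * 14^2 * 1000) = 0.0002245

0.0002245


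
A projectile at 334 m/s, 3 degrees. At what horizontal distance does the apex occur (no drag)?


R = v0^2*sin(2*theta)/g = 334^2*sin(2*3°)/9.81 = 1188.66 m
apex_dist = R/2 = 1188.66/2 = 594.3 m

594.3 m
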